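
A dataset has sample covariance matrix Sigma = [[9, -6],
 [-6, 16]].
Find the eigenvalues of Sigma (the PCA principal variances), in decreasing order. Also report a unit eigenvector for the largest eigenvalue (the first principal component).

Step 1 — characteristic polynomial of 2×2 Sigma:
  det(Sigma - λI) = λ² - trace · λ + det = 0.
  trace = 9 + 16 = 25, det = 9·16 - (-6)² = 108.
Step 2 — discriminant:
  Δ = trace² - 4·det = 625 - 432 = 193.
Step 3 — eigenvalues:
  λ = (trace ± √Δ)/2 = (25 ± 13.8924)/2,
  λ_1 = 19.4462,  λ_2 = 5.5538.

Step 4 — unit eigenvector for λ_1: solve (Sigma - λ_1 I)v = 0. First row:
  (9 - 19.4462)·v_x + (-6)·v_y = 0, i.e. (-10.4462)·v_x + (-6)·v_y = 0,
  so v ∝ (b, λ_1 - a) = (-6, 10.4462); multiply by -1 so the first entry is positive: u = (6, -10.4462).
  ||u|| = √((6)² + (-10.4462)²) = √(145.1236) ≈ 12.0467,
  v_1 = u/||u|| ≈ (0.4981, -0.8671) (||v_1|| = 1).

λ_1 = 19.4462,  λ_2 = 5.5538;  v_1 ≈ (0.4981, -0.8671)


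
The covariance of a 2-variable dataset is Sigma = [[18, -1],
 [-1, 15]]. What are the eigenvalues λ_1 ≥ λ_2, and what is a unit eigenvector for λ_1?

Step 1 — characteristic polynomial of 2×2 Sigma:
  det(Sigma - λI) = λ² - trace · λ + det = 0.
  trace = 18 + 15 = 33, det = 18·15 - (-1)² = 269.
Step 2 — discriminant:
  Δ = trace² - 4·det = 1089 - 1076 = 13.
Step 3 — eigenvalues:
  λ = (trace ± √Δ)/2 = (33 ± 3.6056)/2,
  λ_1 = 18.3028,  λ_2 = 14.6972.

Step 4 — unit eigenvector for λ_1: solve (Sigma - λ_1 I)v = 0. First row:
  (18 - 18.3028)·v_x + (-1)·v_y = 0, i.e. (-0.3028)·v_x + (-1)·v_y = 0,
  so v ∝ (b, λ_1 - a) = (-1, 0.3028); multiply by -1 so the first entry is positive: u = (1, -0.3028).
  ||u|| = √((1)² + (-0.3028)²) = √(1.0917) ≈ 1.0448,
  v_1 = u/||u|| ≈ (0.9571, -0.2898) (||v_1|| = 1).

λ_1 = 18.3028,  λ_2 = 14.6972;  v_1 ≈ (0.9571, -0.2898)


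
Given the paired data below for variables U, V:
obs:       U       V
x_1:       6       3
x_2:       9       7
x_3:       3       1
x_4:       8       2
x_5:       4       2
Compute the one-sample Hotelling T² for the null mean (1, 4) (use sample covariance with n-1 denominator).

Step 1 — sample mean vector:
  mean(U) = (6 + 9 + 3 + 8 + 4) / 5 = 30/5 = 6
  mean(V) = (3 + 7 + 1 + 2 + 2) / 5 = 15/5 = 3
  x̄ = (6, 3),  deviation x̄ - mu_0 = (6, 3) - (1, 4) = (5, -1).

Step 2 — sample covariance matrix, S[i,j] = (1/(n-1)) · Σ_k (x_{k,i} - mean_i) · (x_{k,j} - mean_j), divisor n-1 = 4:
  S[U,U] = ((0)·(0) + (3)·(3) + (-3)·(-3) + (2)·(2) + (-2)·(-2)) / 4 = 26/4 = 6.5
  S[U,V] = ((0)·(0) + (3)·(4) + (-3)·(-2) + (2)·(-1) + (-2)·(-1)) / 4 = 18/4 = 4.5
  S[V,V] = ((0)·(0) + (4)·(4) + (-2)·(-2) + (-1)·(-1) + (-1)·(-1)) / 4 = 22/4 = 5.5
  S = [[6.5, 4.5],
 [4.5, 5.5]].

Step 3 — invert S. det(S) = 6.5·5.5 - (4.5)² = 15.5.
  S^{-1} = (1/det) · [[d, -b], [-b, a]] = [[0.3548, -0.2903],
 [-0.2903, 0.4194]].

Step 4 — quadratic form (x̄ - mu_0)^T · S^{-1} · (x̄ - mu_0):
  S^{-1} · (x̄ - mu_0) = (2.0645, -1.871),
  (x̄ - mu_0)^T · [...] = (5)·(2.0645) + (-1)·(-1.871) = 12.1935.

Step 5 — scale by n: T² = 5 · 12.1935 = 60.9677.

T² ≈ 60.9677


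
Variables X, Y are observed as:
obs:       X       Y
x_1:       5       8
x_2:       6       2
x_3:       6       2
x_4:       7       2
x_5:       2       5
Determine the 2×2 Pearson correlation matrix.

Step 1 — column means:
  mean(X) = (5 + 6 + 6 + 7 + 2) / 5 = 26/5 = 5.2
  mean(Y) = (8 + 2 + 2 + 2 + 5) / 5 = 19/5 = 3.8

Step 2 — sample variances and covariances s[i,j] = (1/(n-1)) · Σ_k (x_{k,i} - mean_i) · (x_{k,j} - mean_j), with n-1 = 4:
  s[X,X] = ((-0.2)·(-0.2) + (0.8)·(0.8) + (0.8)·(0.8) + (1.8)·(1.8) + (-3.2)·(-3.2)) / 4 = 14.8/4 = 3.7
  s[X,Y] = ((-0.2)·(4.2) + (0.8)·(-1.8) + (0.8)·(-1.8) + (1.8)·(-1.8) + (-3.2)·(1.2)) / 4 = -10.8/4 = -2.7
  s[Y,Y] = ((4.2)·(4.2) + (-1.8)·(-1.8) + (-1.8)·(-1.8) + (-1.8)·(-1.8) + (1.2)·(1.2)) / 4 = 28.8/4 = 7.2
  Sample standard deviations s_i = √(s[i,i]):
  s(X) = √(3.7) = 1.9235
  s(Y) = √(7.2) = 2.6833

Step 3 — r_{ij} = s_{ij} / (s_i · s_j):
  r[X,X] = 1 (diagonal).
  r[X,Y] = -2.7 / (1.9235 · 2.6833) = -2.7 / 5.1614 = -0.5231
  r[Y,Y] = 1 (diagonal).

R is symmetric with unit diagonal. Assembling:

R = [[1, -0.5231],
 [-0.5231, 1]]


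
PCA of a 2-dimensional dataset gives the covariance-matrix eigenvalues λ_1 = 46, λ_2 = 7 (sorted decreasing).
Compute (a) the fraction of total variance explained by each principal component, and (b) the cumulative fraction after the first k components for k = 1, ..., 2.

Step 1 — total variance = trace(Sigma) = Σ λ_i = 46 + 7 = 53.

Step 2 — fraction explained by component i = λ_i / Σ λ:
  PC1: 46/53 = 0.8679
  PC2: 7/53 = 0.1321

Step 3 — cumulative fraction after k components = (λ_1 + ... + λ_k) / Σ λ:
  k = 1: 46/53 = 0.8679
  k = 2: (46 + 7)/53 = 53/53 = 1

Summary (fraction, with percent):

explained: PC1 0.8679 (86.79%), PC2 0.1321 (13.21%);  cumulative: 0.8679, 1


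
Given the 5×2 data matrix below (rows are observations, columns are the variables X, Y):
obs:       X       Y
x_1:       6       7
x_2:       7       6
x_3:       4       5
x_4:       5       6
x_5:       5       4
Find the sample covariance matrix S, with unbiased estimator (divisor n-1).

Step 1 — column means:
  mean(X) = (6 + 7 + 4 + 5 + 5) / 5 = 27/5 = 5.4
  mean(Y) = (7 + 6 + 5 + 6 + 4) / 5 = 28/5 = 5.6

Step 2 — sample covariance S[i,j] = (1/(n-1)) · Σ_k (x_{k,i} - mean_i) · (x_{k,j} - mean_j), with n-1 = 4.
  S[X,X] = ((0.6)·(0.6) + (1.6)·(1.6) + (-1.4)·(-1.4) + (-0.4)·(-0.4) + (-0.4)·(-0.4)) / 4 = 5.2/4 = 1.3
  S[X,Y] = ((0.6)·(1.4) + (1.6)·(0.4) + (-1.4)·(-0.6) + (-0.4)·(0.4) + (-0.4)·(-1.6)) / 4 = 2.8/4 = 0.7
  S[Y,Y] = ((1.4)·(1.4) + (0.4)·(0.4) + (-0.6)·(-0.6) + (0.4)·(0.4) + (-1.6)·(-1.6)) / 4 = 5.2/4 = 1.3

S is symmetric (S[j,i] = S[i,j]). Assembling:

S = [[1.3, 0.7],
 [0.7, 1.3]]


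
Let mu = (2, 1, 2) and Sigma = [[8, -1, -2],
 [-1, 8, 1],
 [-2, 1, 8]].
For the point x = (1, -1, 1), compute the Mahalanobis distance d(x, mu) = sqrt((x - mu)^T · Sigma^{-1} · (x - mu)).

Step 1 — centre the observation: (x - mu) = (-1, -2, -1).

Step 2 — invert Sigma (cofactor / det for 3×3, or solve directly):
  Sigma^{-1} = [[0.1346, 0.0128, 0.0321],
 [0.0128, 0.1282, -0.0128],
 [0.0321, -0.0128, 0.1346]].

Step 3 — form the quadratic (x - mu)^T · Sigma^{-1} · (x - mu):
  Sigma^{-1} · (x - mu) = (-0.1923, -0.2564, -0.141).
  (x - mu)^T · [Sigma^{-1} · (x - mu)] = (-1)·(-0.1923) + (-2)·(-0.2564) + (-1)·(-0.141) = 0.8462.

Step 4 — take square root: d = √(0.8462) ≈ 0.9199.

d(x, mu) = √(0.8462) ≈ 0.9199


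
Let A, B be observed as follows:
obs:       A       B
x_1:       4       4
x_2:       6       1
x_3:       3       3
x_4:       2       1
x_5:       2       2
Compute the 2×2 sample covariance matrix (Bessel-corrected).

Step 1 — column means:
  mean(A) = (4 + 6 + 3 + 2 + 2) / 5 = 17/5 = 3.4
  mean(B) = (4 + 1 + 3 + 1 + 2) / 5 = 11/5 = 2.2

Step 2 — sample covariance S[i,j] = (1/(n-1)) · Σ_k (x_{k,i} - mean_i) · (x_{k,j} - mean_j), with n-1 = 4.
  S[A,A] = ((0.6)·(0.6) + (2.6)·(2.6) + (-0.4)·(-0.4) + (-1.4)·(-1.4) + (-1.4)·(-1.4)) / 4 = 11.2/4 = 2.8
  S[A,B] = ((0.6)·(1.8) + (2.6)·(-1.2) + (-0.4)·(0.8) + (-1.4)·(-1.2) + (-1.4)·(-0.2)) / 4 = -0.4/4 = -0.1
  S[B,B] = ((1.8)·(1.8) + (-1.2)·(-1.2) + (0.8)·(0.8) + (-1.2)·(-1.2) + (-0.2)·(-0.2)) / 4 = 6.8/4 = 1.7

S is symmetric (S[j,i] = S[i,j]). Assembling:

S = [[2.8, -0.1],
 [-0.1, 1.7]]


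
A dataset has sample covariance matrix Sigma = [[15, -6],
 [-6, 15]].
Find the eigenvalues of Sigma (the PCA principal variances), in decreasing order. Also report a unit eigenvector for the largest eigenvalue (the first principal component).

Step 1 — characteristic polynomial of 2×2 Sigma:
  det(Sigma - λI) = λ² - trace · λ + det = 0.
  trace = 15 + 15 = 30, det = 15·15 - (-6)² = 189.
Step 2 — discriminant:
  Δ = trace² - 4·det = 900 - 756 = 144.
Step 3 — eigenvalues:
  λ = (trace ± √Δ)/2 = (30 ± 12)/2,
  λ_1 = 21,  λ_2 = 9.

Step 4 — unit eigenvector for λ_1: solve (Sigma - λ_1 I)v = 0. First row:
  (15 - 21)·v_x + (-6)·v_y = 0, i.e. (-6)·v_x + (-6)·v_y = 0,
  so v ∝ (b, λ_1 - a) = (-6, 6); multiply by -1 so the first entry is positive: u = (6, -6).
  ||u|| = √((6)² + (-6)²) = √(72) ≈ 8.4853,
  v_1 = u/||u|| ≈ (0.7071, -0.7071) (||v_1|| = 1).

λ_1 = 21,  λ_2 = 9;  v_1 ≈ (0.7071, -0.7071)


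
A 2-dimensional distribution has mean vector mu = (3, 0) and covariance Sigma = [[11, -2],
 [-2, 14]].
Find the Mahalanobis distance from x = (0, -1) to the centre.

Step 1 — centre the observation: (x - mu) = (-3, -1).

Step 2 — invert Sigma. det(Sigma) = 11·14 - (-2)² = 150.
  Sigma^{-1} = (1/det) · [[d, -b], [-b, a]] = [[0.0933, 0.0133],
 [0.0133, 0.0733]].

Step 3 — form the quadratic (x - mu)^T · Sigma^{-1} · (x - mu):
  Sigma^{-1} · (x - mu) = (-0.2933, -0.1133).
  (x - mu)^T · [Sigma^{-1} · (x - mu)] = (-3)·(-0.2933) + (-1)·(-0.1133) = 0.9933.

Step 4 — take square root: d = √(0.9933) ≈ 0.9967.

d(x, mu) = √(0.9933) ≈ 0.9967


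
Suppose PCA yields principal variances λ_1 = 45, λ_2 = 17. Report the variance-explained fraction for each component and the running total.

Step 1 — total variance = trace(Sigma) = Σ λ_i = 45 + 17 = 62.

Step 2 — fraction explained by component i = λ_i / Σ λ:
  PC1: 45/62 = 0.7258
  PC2: 17/62 = 0.2742

Step 3 — cumulative fraction after k components = (λ_1 + ... + λ_k) / Σ λ:
  k = 1: 45/62 = 0.7258
  k = 2: (45 + 17)/62 = 62/62 = 1

Summary (fraction, with percent):

explained: PC1 0.7258 (72.58%), PC2 0.2742 (27.42%);  cumulative: 0.7258, 1


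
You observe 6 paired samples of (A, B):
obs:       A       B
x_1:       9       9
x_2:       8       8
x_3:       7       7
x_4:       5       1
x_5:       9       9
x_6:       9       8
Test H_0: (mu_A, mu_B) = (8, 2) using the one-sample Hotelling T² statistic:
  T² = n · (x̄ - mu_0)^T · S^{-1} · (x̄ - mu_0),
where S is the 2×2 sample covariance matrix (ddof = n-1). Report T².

Step 1 — sample mean vector:
  mean(A) = (9 + 8 + 7 + 5 + 9 + 9) / 6 = 47/6 = 7.8333
  mean(B) = (9 + 8 + 7 + 1 + 9 + 8) / 6 = 42/6 = 7
  x̄ = (7.8333, 7),  deviation x̄ - mu_0 = (7.8333, 7) - (8, 2) = (-0.1667, 5).

Step 2 — sample covariance matrix, S[i,j] = (1/(n-1)) · Σ_k (x_{k,i} - mean_i) · (x_{k,j} - mean_j), divisor n-1 = 5:
  S[A,A] = ((1.1667)·(1.1667) + (0.1667)·(0.1667) + (-0.8333)·(-0.8333) + (-2.8333)·(-2.8333) + (1.1667)·(1.1667) + (1.1667)·(1.1667)) / 5 = 12.8333/5 = 2.5667
  S[A,B] = ((1.1667)·(2) + (0.1667)·(1) + (-0.8333)·(0) + (-2.8333)·(-6) + (1.1667)·(2) + (1.1667)·(1)) / 5 = 23/5 = 4.6
  S[B,B] = ((2)·(2) + (1)·(1) + (0)·(0) + (-6)·(-6) + (2)·(2) + (1)·(1)) / 5 = 46/5 = 9.2
  S = [[2.5667, 4.6],
 [4.6, 9.2]].

Step 3 — invert S. det(S) = 2.5667·9.2 - (4.6)² = 2.4533.
  S^{-1} = (1/det) · [[d, -b], [-b, a]] = [[3.75, -1.875],
 [-1.875, 1.0462]].

Step 4 — quadratic form (x̄ - mu_0)^T · S^{-1} · (x̄ - mu_0):
  S^{-1} · (x̄ - mu_0) = (-10, 5.5435),
  (x̄ - mu_0)^T · [...] = (-0.1667)·(-10) + (5)·(5.5435) = 29.3841.

Step 5 — scale by n: T² = 6 · 29.3841 = 176.3043.

T² ≈ 176.3043


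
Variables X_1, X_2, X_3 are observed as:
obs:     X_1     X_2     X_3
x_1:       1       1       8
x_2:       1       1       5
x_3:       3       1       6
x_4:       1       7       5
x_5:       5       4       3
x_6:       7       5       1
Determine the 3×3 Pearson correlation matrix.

Step 1 — column means:
  mean(X_1) = (1 + 1 + 3 + 1 + 5 + 7) / 6 = 18/6 = 3
  mean(X_2) = (1 + 1 + 1 + 7 + 4 + 5) / 6 = 19/6 = 3.1667
  mean(X_3) = (8 + 5 + 6 + 5 + 3 + 1) / 6 = 28/6 = 4.6667

Step 2 — sample variances and covariances s[i,j] = (1/(n-1)) · Σ_k (x_{k,i} - mean_i) · (x_{k,j} - mean_j), with n-1 = 5:
  s[X_1,X_1] = ((-2)·(-2) + (-2)·(-2) + (0)·(0) + (-2)·(-2) + (2)·(2) + (4)·(4)) / 5 = 32/5 = 6.4
  s[X_1,X_2] = ((-2)·(-2.1667) + (-2)·(-2.1667) + (0)·(-2.1667) + (-2)·(3.8333) + (2)·(0.8333) + (4)·(1.8333)) / 5 = 10/5 = 2
  s[X_1,X_3] = ((-2)·(3.3333) + (-2)·(0.3333) + (0)·(1.3333) + (-2)·(0.3333) + (2)·(-1.6667) + (4)·(-3.6667)) / 5 = -26/5 = -5.2
  s[X_2,X_2] = ((-2.1667)·(-2.1667) + (-2.1667)·(-2.1667) + (-2.1667)·(-2.1667) + (3.8333)·(3.8333) + (0.8333)·(0.8333) + (1.8333)·(1.8333)) / 5 = 32.8333/5 = 6.5667
  s[X_2,X_3] = ((-2.1667)·(3.3333) + (-2.1667)·(0.3333) + (-2.1667)·(1.3333) + (3.8333)·(0.3333) + (0.8333)·(-1.6667) + (1.8333)·(-3.6667)) / 5 = -17.6667/5 = -3.5333
  s[X_3,X_3] = ((3.3333)·(3.3333) + (0.3333)·(0.3333) + (1.3333)·(1.3333) + (0.3333)·(0.3333) + (-1.6667)·(-1.6667) + (-3.6667)·(-3.6667)) / 5 = 29.3333/5 = 5.8667
  Sample standard deviations s_i = √(s[i,i]):
  s(X_1) = √(6.4) = 2.5298
  s(X_2) = √(6.5667) = 2.5626
  s(X_3) = √(5.8667) = 2.4221

Step 3 — r_{ij} = s_{ij} / (s_i · s_j):
  r[X_1,X_1] = 1 (diagonal).
  r[X_1,X_2] = 2 / (2.5298 · 2.5626) = 2 / 6.4828 = 0.3085
  r[X_1,X_3] = -5.2 / (2.5298 · 2.4221) = -5.2 / 6.1275 = -0.8486
  r[X_2,X_2] = 1 (diagonal).
  r[X_2,X_3] = -3.5333 / (2.5626 · 2.4221) = -3.5333 / 6.2068 = -0.5693
  r[X_3,X_3] = 1 (diagonal).

R is symmetric with unit diagonal. Assembling:

R = [[1, 0.3085, -0.8486],
 [0.3085, 1, -0.5693],
 [-0.8486, -0.5693, 1]]


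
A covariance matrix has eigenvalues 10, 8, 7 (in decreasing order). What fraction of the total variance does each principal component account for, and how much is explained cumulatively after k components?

Step 1 — total variance = trace(Sigma) = Σ λ_i = 10 + 8 + 7 = 25.

Step 2 — fraction explained by component i = λ_i / Σ λ:
  PC1: 10/25 = 0.4
  PC2: 8/25 = 0.32
  PC3: 7/25 = 0.28

Step 3 — cumulative fraction after k components = (λ_1 + ... + λ_k) / Σ λ:
  k = 1: 10/25 = 0.4
  k = 2: (10 + 8)/25 = 18/25 = 0.72
  k = 3: (10 + 8 + 7)/25 = 25/25 = 1

Summary (fraction, with percent):

explained: PC1 0.4 (40%), PC2 0.32 (32%), PC3 0.28 (28%);  cumulative: 0.4, 0.72, 1


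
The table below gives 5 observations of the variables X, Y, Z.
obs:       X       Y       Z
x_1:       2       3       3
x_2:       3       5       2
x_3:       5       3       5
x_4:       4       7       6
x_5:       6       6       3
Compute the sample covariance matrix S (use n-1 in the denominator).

Step 1 — column means:
  mean(X) = (2 + 3 + 5 + 4 + 6) / 5 = 20/5 = 4
  mean(Y) = (3 + 5 + 3 + 7 + 6) / 5 = 24/5 = 4.8
  mean(Z) = (3 + 2 + 5 + 6 + 3) / 5 = 19/5 = 3.8

Step 2 — sample covariance S[i,j] = (1/(n-1)) · Σ_k (x_{k,i} - mean_i) · (x_{k,j} - mean_j), with n-1 = 4.
  S[X,X] = ((-2)·(-2) + (-1)·(-1) + (1)·(1) + (0)·(0) + (2)·(2)) / 4 = 10/4 = 2.5
  S[X,Y] = ((-2)·(-1.8) + (-1)·(0.2) + (1)·(-1.8) + (0)·(2.2) + (2)·(1.2)) / 4 = 4/4 = 1
  S[X,Z] = ((-2)·(-0.8) + (-1)·(-1.8) + (1)·(1.2) + (0)·(2.2) + (2)·(-0.8)) / 4 = 3/4 = 0.75
  S[Y,Y] = ((-1.8)·(-1.8) + (0.2)·(0.2) + (-1.8)·(-1.8) + (2.2)·(2.2) + (1.2)·(1.2)) / 4 = 12.8/4 = 3.2
  S[Y,Z] = ((-1.8)·(-0.8) + (0.2)·(-1.8) + (-1.8)·(1.2) + (2.2)·(2.2) + (1.2)·(-0.8)) / 4 = 2.8/4 = 0.7
  S[Z,Z] = ((-0.8)·(-0.8) + (-1.8)·(-1.8) + (1.2)·(1.2) + (2.2)·(2.2) + (-0.8)·(-0.8)) / 4 = 10.8/4 = 2.7

S is symmetric (S[j,i] = S[i,j]). Assembling:

S = [[2.5, 1, 0.75],
 [1, 3.2, 0.7],
 [0.75, 0.7, 2.7]]


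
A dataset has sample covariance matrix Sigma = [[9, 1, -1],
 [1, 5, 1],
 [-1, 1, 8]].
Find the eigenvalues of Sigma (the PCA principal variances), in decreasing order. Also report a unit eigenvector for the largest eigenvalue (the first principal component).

Step 1 — characteristic polynomial p(λ) = det(λI - Sigma) = λ³ - tr·λ² + c_1·λ - det, where tr = trace, c_1 = sum of the principal 2×2 minors, det = det(Sigma):
  tr = 9 + 5 + 8 = 22,
  c_1 = (9·5 - (1)²) + (9·8 - (-1)²) + (5·8 - (1)²) = 44 + 71 + 39 = 154,
  det = 9·(5·8 - (1)²) - (1)·((1)·8 - (1)·(-1)) + (-1)·((1)·(1) - 5·(-1)) = 9·(39) - (1)·(9) + (-1)·(6) = 336.
  So p(λ) = λ³ - 22λ² + 154λ - 336.
Step 2 — look for an integer root (rational root theorem: any rational root is an integer divisor of 336). Testing λ = 8:
  p(8) = 512 - 1408 + 1232 - 336 = 0  ✓
  Dividing out (λ - 8): p(λ) = (λ - 8)(λ² - 14λ + 42).
Step 3 — remaining eigenvalues from the quadratic λ² - 14λ + 42 = 0:
  Δ = 14² - 4·42 = 196 - 168 = 28,  λ = (14 ± √28)/2 = (14 ± 5.2915)/2 ≈ 9.6458 or 4.3542.
  Sorted: λ_1 = 9.6458,  λ_2 = 8,  λ_3 = 4.3542  (check: sum = 22 = tr ✓).

Step 4 — unit eigenvector for λ_1 ≈ 9.6458: v spans the null space of (Sigma - λ_1 I), whose rows are
  r_1 = (-0.6458, 1, -1),  r_2 = (1, -4.6458, 1),  r_3 = (-1, 1, -1.6458).
  v is orthogonal to every row, so take v ∝ r_1 × r_2 = ((1)·(1) - (-1)·(-4.6458), (-1)·(1) - (-0.6458)·(1), (-0.6458)·(-4.6458) - (1)·(1)) ≈ (-3.6458, -0.3542, 2).
  Rescale (multiply by -1 so the first nonzero entry is positive): u = (3.6458, 0.3542, -2).
  ||u|| = √((3.6458)² + (0.3542)² + (-2)²) = √(17.417) ≈ 4.1734,  v_1 = u/||u|| ≈ (0.8736, 0.0849, -0.4792) (||v_1|| = 1).

λ_1 = 9.6458,  λ_2 = 8,  λ_3 = 4.3542;  v_1 ≈ (0.8736, 0.0849, -0.4792)


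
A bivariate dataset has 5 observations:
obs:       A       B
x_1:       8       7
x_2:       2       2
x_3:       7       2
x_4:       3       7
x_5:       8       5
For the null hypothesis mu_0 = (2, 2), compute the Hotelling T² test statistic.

Step 1 — sample mean vector:
  mean(A) = (8 + 2 + 7 + 3 + 8) / 5 = 28/5 = 5.6
  mean(B) = (7 + 2 + 2 + 7 + 5) / 5 = 23/5 = 4.6
  x̄ = (5.6, 4.6),  deviation x̄ - mu_0 = (5.6, 4.6) - (2, 2) = (3.6, 2.6).

Step 2 — sample covariance matrix, S[i,j] = (1/(n-1)) · Σ_k (x_{k,i} - mean_i) · (x_{k,j} - mean_j), divisor n-1 = 4:
  S[A,A] = ((2.4)·(2.4) + (-3.6)·(-3.6) + (1.4)·(1.4) + (-2.6)·(-2.6) + (2.4)·(2.4)) / 4 = 33.2/4 = 8.3
  S[A,B] = ((2.4)·(2.4) + (-3.6)·(-2.6) + (1.4)·(-2.6) + (-2.6)·(2.4) + (2.4)·(0.4)) / 4 = 6.2/4 = 1.55
  S[B,B] = ((2.4)·(2.4) + (-2.6)·(-2.6) + (-2.6)·(-2.6) + (2.4)·(2.4) + (0.4)·(0.4)) / 4 = 25.2/4 = 6.3
  S = [[8.3, 1.55],
 [1.55, 6.3]].

Step 3 — invert S. det(S) = 8.3·6.3 - (1.55)² = 49.8875.
  S^{-1} = (1/det) · [[d, -b], [-b, a]] = [[0.1263, -0.0311],
 [-0.0311, 0.1664]].

Step 4 — quadratic form (x̄ - mu_0)^T · S^{-1} · (x̄ - mu_0):
  S^{-1} · (x̄ - mu_0) = (0.3738, 0.3207),
  (x̄ - mu_0)^T · [...] = (3.6)·(0.3738) + (2.6)·(0.3207) = 2.1797.

Step 5 — scale by n: T² = 5 · 2.1797 = 10.8985.

T² ≈ 10.8985


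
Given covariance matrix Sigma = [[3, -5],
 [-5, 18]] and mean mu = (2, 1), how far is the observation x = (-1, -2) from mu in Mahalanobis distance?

Step 1 — centre the observation: (x - mu) = (-3, -3).

Step 2 — invert Sigma. det(Sigma) = 3·18 - (-5)² = 29.
  Sigma^{-1} = (1/det) · [[d, -b], [-b, a]] = [[0.6207, 0.1724],
 [0.1724, 0.1034]].

Step 3 — form the quadratic (x - mu)^T · Sigma^{-1} · (x - mu):
  Sigma^{-1} · (x - mu) = (-2.3793, -0.8276).
  (x - mu)^T · [Sigma^{-1} · (x - mu)] = (-3)·(-2.3793) + (-3)·(-0.8276) = 9.6207.

Step 4 — take square root: d = √(9.6207) ≈ 3.1017.

d(x, mu) = √(9.6207) ≈ 3.1017


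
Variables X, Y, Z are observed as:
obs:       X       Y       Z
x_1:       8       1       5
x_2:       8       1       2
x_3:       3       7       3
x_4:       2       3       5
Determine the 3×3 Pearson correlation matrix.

Step 1 — column means:
  mean(X) = (8 + 8 + 3 + 2) / 4 = 21/4 = 5.25
  mean(Y) = (1 + 1 + 7 + 3) / 4 = 12/4 = 3
  mean(Z) = (5 + 2 + 3 + 5) / 4 = 15/4 = 3.75

Step 2 — sample variances and covariances s[i,j] = (1/(n-1)) · Σ_k (x_{k,i} - mean_i) · (x_{k,j} - mean_j), with n-1 = 3:
  s[X,X] = ((2.75)·(2.75) + (2.75)·(2.75) + (-2.25)·(-2.25) + (-3.25)·(-3.25)) / 3 = 30.75/3 = 10.25
  s[X,Y] = ((2.75)·(-2) + (2.75)·(-2) + (-2.25)·(4) + (-3.25)·(0)) / 3 = -20/3 = -6.6667
  s[X,Z] = ((2.75)·(1.25) + (2.75)·(-1.75) + (-2.25)·(-0.75) + (-3.25)·(1.25)) / 3 = -3.75/3 = -1.25
  s[Y,Y] = ((-2)·(-2) + (-2)·(-2) + (4)·(4) + (0)·(0)) / 3 = 24/3 = 8
  s[Y,Z] = ((-2)·(1.25) + (-2)·(-1.75) + (4)·(-0.75) + (0)·(1.25)) / 3 = -2/3 = -0.6667
  s[Z,Z] = ((1.25)·(1.25) + (-1.75)·(-1.75) + (-0.75)·(-0.75) + (1.25)·(1.25)) / 3 = 6.75/3 = 2.25
  Sample standard deviations s_i = √(s[i,i]):
  s(X) = √(10.25) = 3.2016
  s(Y) = √(8) = 2.8284
  s(Z) = √(2.25) = 1.5

Step 3 — r_{ij} = s_{ij} / (s_i · s_j):
  r[X,X] = 1 (diagonal).
  r[X,Y] = -6.6667 / (3.2016 · 2.8284) = -6.6667 / 9.0554 = -0.7362
  r[X,Z] = -1.25 / (3.2016 · 1.5) = -1.25 / 4.8023 = -0.2603
  r[Y,Y] = 1 (diagonal).
  r[Y,Z] = -0.6667 / (2.8284 · 1.5) = -0.6667 / 4.2426 = -0.1571
  r[Z,Z] = 1 (diagonal).

R is symmetric with unit diagonal. Assembling:

R = [[1, -0.7362, -0.2603],
 [-0.7362, 1, -0.1571],
 [-0.2603, -0.1571, 1]]


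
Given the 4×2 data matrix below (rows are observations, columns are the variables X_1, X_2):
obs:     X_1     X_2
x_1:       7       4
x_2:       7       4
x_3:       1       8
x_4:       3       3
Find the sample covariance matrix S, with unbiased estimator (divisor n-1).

Step 1 — column means:
  mean(X_1) = (7 + 7 + 1 + 3) / 4 = 18/4 = 4.5
  mean(X_2) = (4 + 4 + 8 + 3) / 4 = 19/4 = 4.75

Step 2 — sample covariance S[i,j] = (1/(n-1)) · Σ_k (x_{k,i} - mean_i) · (x_{k,j} - mean_j), with n-1 = 3.
  S[X_1,X_1] = ((2.5)·(2.5) + (2.5)·(2.5) + (-3.5)·(-3.5) + (-1.5)·(-1.5)) / 3 = 27/3 = 9
  S[X_1,X_2] = ((2.5)·(-0.75) + (2.5)·(-0.75) + (-3.5)·(3.25) + (-1.5)·(-1.75)) / 3 = -12.5/3 = -4.1667
  S[X_2,X_2] = ((-0.75)·(-0.75) + (-0.75)·(-0.75) + (3.25)·(3.25) + (-1.75)·(-1.75)) / 3 = 14.75/3 = 4.9167

S is symmetric (S[j,i] = S[i,j]). Assembling:

S = [[9, -4.1667],
 [-4.1667, 4.9167]]


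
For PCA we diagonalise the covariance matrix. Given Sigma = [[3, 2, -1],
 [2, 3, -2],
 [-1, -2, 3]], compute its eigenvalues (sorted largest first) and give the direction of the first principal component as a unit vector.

Step 1 — characteristic polynomial p(λ) = det(λI - Sigma) = λ³ - tr·λ² + c_1·λ - det, where tr = trace, c_1 = sum of the principal 2×2 minors, det = det(Sigma):
  tr = 3 + 3 + 3 = 9,
  c_1 = (3·3 - (2)²) + (3·3 - (-1)²) + (3·3 - (-2)²) = 5 + 8 + 5 = 18,
  det = 3·(3·3 - (-2)²) - (2)·((2)·3 - (-2)·(-1)) + (-1)·((2)·(-2) - 3·(-1)) = 3·(5) - (2)·(4) + (-1)·(-1) = 8.
  So p(λ) = λ³ - 9λ² + 18λ - 8.
Step 2 — look for an integer root (rational root theorem: any rational root is an integer divisor of 8). Testing λ = 2:
  p(2) = 8 - 36 + 36 - 8 = 0  ✓
  Dividing out (λ - 2): p(λ) = (λ - 2)(λ² - 7λ + 4).
Step 3 — remaining eigenvalues from the quadratic λ² - 7λ + 4 = 0:
  Δ = 7² - 4·4 = 49 - 16 = 33,  λ = (7 ± √33)/2 = (7 ± 5.7446)/2 ≈ 6.3723 or 0.6277.
  Sorted: λ_1 = 6.3723,  λ_2 = 2,  λ_3 = 0.6277  (check: sum = 9 = tr ✓).

Step 4 — unit eigenvector for λ_1 ≈ 6.3723: v spans the null space of (Sigma - λ_1 I), whose rows are
  r_1 = (-3.3723, 2, -1),  r_2 = (2, -3.3723, -2),  r_3 = (-1, -2, -3.3723).
  v is orthogonal to every row, so take v ∝ r_1 × r_2 = ((2)·(-2) - (-1)·(-3.3723), (-1)·(2) - (-3.3723)·(-2), (-3.3723)·(-3.3723) - (2)·(2)) ≈ (-7.3723, -8.7446, 7.3723).
  Rescale (multiply by -1 so the first nonzero entry is positive): u = (7.3723, 8.7446, -7.3723).
  ||u|| = √((7.3723)² + (8.7446)² + (-7.3723)²) = √(185.1684) ≈ 13.6077,  v_1 = u/||u|| ≈ (0.5418, 0.6426, -0.5418) (||v_1|| = 1).

λ_1 = 6.3723,  λ_2 = 2,  λ_3 = 0.6277;  v_1 ≈ (0.5418, 0.6426, -0.5418)


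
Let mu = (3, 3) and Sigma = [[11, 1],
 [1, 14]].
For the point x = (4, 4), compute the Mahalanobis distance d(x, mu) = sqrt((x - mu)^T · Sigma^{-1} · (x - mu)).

Step 1 — centre the observation: (x - mu) = (1, 1).

Step 2 — invert Sigma. det(Sigma) = 11·14 - (1)² = 153.
  Sigma^{-1} = (1/det) · [[d, -b], [-b, a]] = [[0.0915, -0.0065],
 [-0.0065, 0.0719]].

Step 3 — form the quadratic (x - mu)^T · Sigma^{-1} · (x - mu):
  Sigma^{-1} · (x - mu) = (0.085, 0.0654).
  (x - mu)^T · [Sigma^{-1} · (x - mu)] = (1)·(0.085) + (1)·(0.0654) = 0.1503.

Step 4 — take square root: d = √(0.1503) ≈ 0.3877.

d(x, mu) = √(0.1503) ≈ 0.3877


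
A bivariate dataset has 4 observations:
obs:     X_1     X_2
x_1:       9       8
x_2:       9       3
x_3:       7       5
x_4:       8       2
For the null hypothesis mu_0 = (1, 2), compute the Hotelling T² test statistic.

Step 1 — sample mean vector:
  mean(X_1) = (9 + 9 + 7 + 8) / 4 = 33/4 = 8.25
  mean(X_2) = (8 + 3 + 5 + 2) / 4 = 18/4 = 4.5
  x̄ = (8.25, 4.5),  deviation x̄ - mu_0 = (8.25, 4.5) - (1, 2) = (7.25, 2.5).

Step 2 — sample covariance matrix, S[i,j] = (1/(n-1)) · Σ_k (x_{k,i} - mean_i) · (x_{k,j} - mean_j), divisor n-1 = 3:
  S[X_1,X_1] = ((0.75)·(0.75) + (0.75)·(0.75) + (-1.25)·(-1.25) + (-0.25)·(-0.25)) / 3 = 2.75/3 = 0.9167
  S[X_1,X_2] = ((0.75)·(3.5) + (0.75)·(-1.5) + (-1.25)·(0.5) + (-0.25)·(-2.5)) / 3 = 1.5/3 = 0.5
  S[X_2,X_2] = ((3.5)·(3.5) + (-1.5)·(-1.5) + (0.5)·(0.5) + (-2.5)·(-2.5)) / 3 = 21/3 = 7
  S = [[0.9167, 0.5],
 [0.5, 7]].

Step 3 — invert S. det(S) = 0.9167·7 - (0.5)² = 6.1667.
  S^{-1} = (1/det) · [[d, -b], [-b, a]] = [[1.1351, -0.0811],
 [-0.0811, 0.1486]].

Step 4 — quadratic form (x̄ - mu_0)^T · S^{-1} · (x̄ - mu_0):
  S^{-1} · (x̄ - mu_0) = (8.027, -0.2162),
  (x̄ - mu_0)^T · [...] = (7.25)·(8.027) + (2.5)·(-0.2162) = 57.6554.

Step 5 — scale by n: T² = 4 · 57.6554 = 230.6216.

T² ≈ 230.6216


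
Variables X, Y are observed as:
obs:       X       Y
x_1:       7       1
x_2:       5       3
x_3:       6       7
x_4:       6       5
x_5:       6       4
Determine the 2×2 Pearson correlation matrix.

Step 1 — column means:
  mean(X) = (7 + 5 + 6 + 6 + 6) / 5 = 30/5 = 6
  mean(Y) = (1 + 3 + 7 + 5 + 4) / 5 = 20/5 = 4

Step 2 — sample variances and covariances s[i,j] = (1/(n-1)) · Σ_k (x_{k,i} - mean_i) · (x_{k,j} - mean_j), with n-1 = 4:
  s[X,X] = ((1)·(1) + (-1)·(-1) + (0)·(0) + (0)·(0) + (0)·(0)) / 4 = 2/4 = 0.5
  s[X,Y] = ((1)·(-3) + (-1)·(-1) + (0)·(3) + (0)·(1) + (0)·(0)) / 4 = -2/4 = -0.5
  s[Y,Y] = ((-3)·(-3) + (-1)·(-1) + (3)·(3) + (1)·(1) + (0)·(0)) / 4 = 20/4 = 5
  Sample standard deviations s_i = √(s[i,i]):
  s(X) = √(0.5) = 0.7071
  s(Y) = √(5) = 2.2361

Step 3 — r_{ij} = s_{ij} / (s_i · s_j):
  r[X,X] = 1 (diagonal).
  r[X,Y] = -0.5 / (0.7071 · 2.2361) = -0.5 / 1.5811 = -0.3162
  r[Y,Y] = 1 (diagonal).

R is symmetric with unit diagonal. Assembling:

R = [[1, -0.3162],
 [-0.3162, 1]]


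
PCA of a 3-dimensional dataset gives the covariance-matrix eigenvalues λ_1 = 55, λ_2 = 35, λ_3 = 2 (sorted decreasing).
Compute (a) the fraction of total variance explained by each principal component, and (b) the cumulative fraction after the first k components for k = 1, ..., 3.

Step 1 — total variance = trace(Sigma) = Σ λ_i = 55 + 35 + 2 = 92.

Step 2 — fraction explained by component i = λ_i / Σ λ:
  PC1: 55/92 = 0.5978
  PC2: 35/92 = 0.3804
  PC3: 2/92 = 0.0217

Step 3 — cumulative fraction after k components = (λ_1 + ... + λ_k) / Σ λ:
  k = 1: 55/92 = 0.5978
  k = 2: (55 + 35)/92 = 90/92 = 0.9783
  k = 3: (55 + 35 + 2)/92 = 92/92 = 1

Summary (fraction, with percent):

explained: PC1 0.5978 (59.78%), PC2 0.3804 (38.04%), PC3 0.0217 (2.17%);  cumulative: 0.5978, 0.9783, 1


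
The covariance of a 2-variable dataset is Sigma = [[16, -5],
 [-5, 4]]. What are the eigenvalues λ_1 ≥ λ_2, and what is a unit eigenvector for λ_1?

Step 1 — characteristic polynomial of 2×2 Sigma:
  det(Sigma - λI) = λ² - trace · λ + det = 0.
  trace = 16 + 4 = 20, det = 16·4 - (-5)² = 39.
Step 2 — discriminant:
  Δ = trace² - 4·det = 400 - 156 = 244.
Step 3 — eigenvalues:
  λ = (trace ± √Δ)/2 = (20 ± 15.6205)/2,
  λ_1 = 17.8102,  λ_2 = 2.1898.

Step 4 — unit eigenvector for λ_1: solve (Sigma - λ_1 I)v = 0. First row:
  (16 - 17.8102)·v_x + (-5)·v_y = 0, i.e. (-1.8102)·v_x + (-5)·v_y = 0,
  so v ∝ (b, λ_1 - a) = (-5, 1.8102); multiply by -1 so the first entry is positive: u = (5, -1.8102).
  ||u|| = √((5)² + (-1.8102)²) = √(28.277) ≈ 5.3176,
  v_1 = u/||u|| ≈ (0.9403, -0.3404) (||v_1|| = 1).

λ_1 = 17.8102,  λ_2 = 2.1898;  v_1 ≈ (0.9403, -0.3404)


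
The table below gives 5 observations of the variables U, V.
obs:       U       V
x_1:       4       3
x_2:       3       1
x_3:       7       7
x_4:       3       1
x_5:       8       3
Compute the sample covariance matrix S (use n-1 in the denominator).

Step 1 — column means:
  mean(U) = (4 + 3 + 7 + 3 + 8) / 5 = 25/5 = 5
  mean(V) = (3 + 1 + 7 + 1 + 3) / 5 = 15/5 = 3

Step 2 — sample covariance S[i,j] = (1/(n-1)) · Σ_k (x_{k,i} - mean_i) · (x_{k,j} - mean_j), with n-1 = 4.
  S[U,U] = ((-1)·(-1) + (-2)·(-2) + (2)·(2) + (-2)·(-2) + (3)·(3)) / 4 = 22/4 = 5.5
  S[U,V] = ((-1)·(0) + (-2)·(-2) + (2)·(4) + (-2)·(-2) + (3)·(0)) / 4 = 16/4 = 4
  S[V,V] = ((0)·(0) + (-2)·(-2) + (4)·(4) + (-2)·(-2) + (0)·(0)) / 4 = 24/4 = 6

S is symmetric (S[j,i] = S[i,j]). Assembling:

S = [[5.5, 4],
 [4, 6]]


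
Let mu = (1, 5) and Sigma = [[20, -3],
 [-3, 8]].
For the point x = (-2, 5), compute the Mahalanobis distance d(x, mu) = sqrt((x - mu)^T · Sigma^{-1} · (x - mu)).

Step 1 — centre the observation: (x - mu) = (-3, 0).

Step 2 — invert Sigma. det(Sigma) = 20·8 - (-3)² = 151.
  Sigma^{-1} = (1/det) · [[d, -b], [-b, a]] = [[0.053, 0.0199],
 [0.0199, 0.1325]].

Step 3 — form the quadratic (x - mu)^T · Sigma^{-1} · (x - mu):
  Sigma^{-1} · (x - mu) = (-0.1589, -0.0596).
  (x - mu)^T · [Sigma^{-1} · (x - mu)] = (-3)·(-0.1589) + (0)·(-0.0596) = 0.4768.

Step 4 — take square root: d = √(0.4768) ≈ 0.6905.

d(x, mu) = √(0.4768) ≈ 0.6905


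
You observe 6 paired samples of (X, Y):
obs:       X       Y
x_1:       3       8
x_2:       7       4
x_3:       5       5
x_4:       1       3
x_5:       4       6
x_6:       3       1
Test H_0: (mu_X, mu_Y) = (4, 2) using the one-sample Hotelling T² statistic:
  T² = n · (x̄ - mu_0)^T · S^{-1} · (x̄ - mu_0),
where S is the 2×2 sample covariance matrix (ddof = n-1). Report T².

Step 1 — sample mean vector:
  mean(X) = (3 + 7 + 5 + 1 + 4 + 3) / 6 = 23/6 = 3.8333
  mean(Y) = (8 + 4 + 5 + 3 + 6 + 1) / 6 = 27/6 = 4.5
  x̄ = (3.8333, 4.5),  deviation x̄ - mu_0 = (3.8333, 4.5) - (4, 2) = (-0.1667, 2.5).

Step 2 — sample covariance matrix, S[i,j] = (1/(n-1)) · Σ_k (x_{k,i} - mean_i) · (x_{k,j} - mean_j), divisor n-1 = 5:
  S[X,X] = ((-0.8333)·(-0.8333) + (3.1667)·(3.1667) + (1.1667)·(1.1667) + (-2.8333)·(-2.8333) + (0.1667)·(0.1667) + (-0.8333)·(-0.8333)) / 5 = 20.8333/5 = 4.1667
  S[X,Y] = ((-0.8333)·(3.5) + (3.1667)·(-0.5) + (1.1667)·(0.5) + (-2.8333)·(-1.5) + (0.1667)·(1.5) + (-0.8333)·(-3.5)) / 5 = 3.5/5 = 0.7
  S[Y,Y] = ((3.5)·(3.5) + (-0.5)·(-0.5) + (0.5)·(0.5) + (-1.5)·(-1.5) + (1.5)·(1.5) + (-3.5)·(-3.5)) / 5 = 29.5/5 = 5.9
  S = [[4.1667, 0.7],
 [0.7, 5.9]].

Step 3 — invert S. det(S) = 4.1667·5.9 - (0.7)² = 24.0933.
  S^{-1} = (1/det) · [[d, -b], [-b, a]] = [[0.2449, -0.0291],
 [-0.0291, 0.1729]].

Step 4 — quadratic form (x̄ - mu_0)^T · S^{-1} · (x̄ - mu_0):
  S^{-1} · (x̄ - mu_0) = (-0.1134, 0.4372),
  (x̄ - mu_0)^T · [...] = (-0.1667)·(-0.1134) + (2.5)·(0.4372) = 1.1119.

Step 5 — scale by n: T² = 6 · 1.1119 = 6.6713.

T² ≈ 6.6713


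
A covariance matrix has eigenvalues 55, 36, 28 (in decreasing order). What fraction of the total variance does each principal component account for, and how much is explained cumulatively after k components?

Step 1 — total variance = trace(Sigma) = Σ λ_i = 55 + 36 + 28 = 119.

Step 2 — fraction explained by component i = λ_i / Σ λ:
  PC1: 55/119 = 0.4622
  PC2: 36/119 = 0.3025
  PC3: 28/119 = 0.2353

Step 3 — cumulative fraction after k components = (λ_1 + ... + λ_k) / Σ λ:
  k = 1: 55/119 = 0.4622
  k = 2: (55 + 36)/119 = 91/119 = 0.7647
  k = 3: (55 + 36 + 28)/119 = 119/119 = 1

Summary (fraction, with percent):

explained: PC1 0.4622 (46.22%), PC2 0.3025 (30.25%), PC3 0.2353 (23.53%);  cumulative: 0.4622, 0.7647, 1


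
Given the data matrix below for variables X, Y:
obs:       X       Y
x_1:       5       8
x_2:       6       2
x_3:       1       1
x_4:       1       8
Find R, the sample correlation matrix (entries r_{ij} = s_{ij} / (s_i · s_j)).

Step 1 — column means:
  mean(X) = (5 + 6 + 1 + 1) / 4 = 13/4 = 3.25
  mean(Y) = (8 + 2 + 1 + 8) / 4 = 19/4 = 4.75

Step 2 — sample variances and covariances s[i,j] = (1/(n-1)) · Σ_k (x_{k,i} - mean_i) · (x_{k,j} - mean_j), with n-1 = 3:
  s[X,X] = ((1.75)·(1.75) + (2.75)·(2.75) + (-2.25)·(-2.25) + (-2.25)·(-2.25)) / 3 = 20.75/3 = 6.9167
  s[X,Y] = ((1.75)·(3.25) + (2.75)·(-2.75) + (-2.25)·(-3.75) + (-2.25)·(3.25)) / 3 = -0.75/3 = -0.25
  s[Y,Y] = ((3.25)·(3.25) + (-2.75)·(-2.75) + (-3.75)·(-3.75) + (3.25)·(3.25)) / 3 = 42.75/3 = 14.25
  Sample standard deviations s_i = √(s[i,i]):
  s(X) = √(6.9167) = 2.63
  s(Y) = √(14.25) = 3.7749

Step 3 — r_{ij} = s_{ij} / (s_i · s_j):
  r[X,X] = 1 (diagonal).
  r[X,Y] = -0.25 / (2.63 · 3.7749) = -0.25 / 9.9279 = -0.0252
  r[Y,Y] = 1 (diagonal).

R is symmetric with unit diagonal. Assembling:

R = [[1, -0.0252],
 [-0.0252, 1]]


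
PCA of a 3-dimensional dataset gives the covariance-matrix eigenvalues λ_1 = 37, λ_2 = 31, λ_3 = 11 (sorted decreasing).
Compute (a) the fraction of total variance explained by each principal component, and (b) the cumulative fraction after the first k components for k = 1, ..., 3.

Step 1 — total variance = trace(Sigma) = Σ λ_i = 37 + 31 + 11 = 79.

Step 2 — fraction explained by component i = λ_i / Σ λ:
  PC1: 37/79 = 0.4684
  PC2: 31/79 = 0.3924
  PC3: 11/79 = 0.1392

Step 3 — cumulative fraction after k components = (λ_1 + ... + λ_k) / Σ λ:
  k = 1: 37/79 = 0.4684
  k = 2: (37 + 31)/79 = 68/79 = 0.8608
  k = 3: (37 + 31 + 11)/79 = 79/79 = 1

Summary (fraction, with percent):

explained: PC1 0.4684 (46.84%), PC2 0.3924 (39.24%), PC3 0.1392 (13.92%);  cumulative: 0.4684, 0.8608, 1


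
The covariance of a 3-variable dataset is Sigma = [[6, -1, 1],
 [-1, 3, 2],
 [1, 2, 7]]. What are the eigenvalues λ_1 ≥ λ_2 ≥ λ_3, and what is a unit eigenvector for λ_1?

Step 1 — characteristic polynomial p(λ) = det(λI - Sigma) = λ³ - tr·λ² + c_1·λ - det, where tr = trace, c_1 = sum of the principal 2×2 minors, det = det(Sigma):
  tr = 6 + 3 + 7 = 16,
  c_1 = (6·3 - (-1)²) + (6·7 - (1)²) + (3·7 - (2)²) = 17 + 41 + 17 = 75,
  det = 6·(3·7 - (2)²) - (-1)·((-1)·7 - (2)·(1)) + (1)·((-1)·(2) - 3·(1)) = 6·(17) - (-1)·(-9) + (1)·(-5) = 88.
  So p(λ) = λ³ - 16λ² + 75λ - 88.
Step 2 — look for an integer root (rational root theorem: any rational root is an integer divisor of 88). Testing λ = 8:
  p(8) = 512 - 1024 + 600 - 88 = 0  ✓
  Dividing out (λ - 8): p(λ) = (λ - 8)(λ² - 8λ + 11).
Step 3 — remaining eigenvalues from the quadratic λ² - 8λ + 11 = 0:
  Δ = 8² - 4·11 = 64 - 44 = 20,  λ = (8 ± √20)/2 = (8 ± 4.4721)/2 ≈ 6.2361 or 1.7639.
  Sorted: λ_1 = 8,  λ_2 = 6.2361,  λ_3 = 1.7639  (check: sum = 16 = tr ✓).

Step 4 — unit eigenvector for λ_1 = 8: v spans the null space of (Sigma - λ_1 I), whose rows are
  r_1 = (-2, -1, 1),  r_2 = (-1, -5, 2),  r_3 = (1, 2, -1).
  v is orthogonal to every row, so take v ∝ r_1 × r_2 = ((-1)·(2) - (1)·(-5), (1)·(-1) - (-2)·(2), (-2)·(-5) - (-1)·(-1)) = (3, 3, 9).
  Rescale (divide by 3): u = (1, 1, 3).
  ||u|| = √((1)² + (1)² + (3)²) = √(11) ≈ 3.3166,  v_1 = u/||u|| ≈ (0.3015, 0.3015, 0.9045) (||v_1|| = 1).

λ_1 = 8,  λ_2 = 6.2361,  λ_3 = 1.7639;  v_1 ≈ (0.3015, 0.3015, 0.9045)


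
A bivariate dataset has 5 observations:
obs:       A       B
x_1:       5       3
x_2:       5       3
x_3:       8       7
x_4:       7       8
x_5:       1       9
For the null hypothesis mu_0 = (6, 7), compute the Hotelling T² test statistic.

Step 1 — sample mean vector:
  mean(A) = (5 + 5 + 8 + 7 + 1) / 5 = 26/5 = 5.2
  mean(B) = (3 + 3 + 7 + 8 + 9) / 5 = 30/5 = 6
  x̄ = (5.2, 6),  deviation x̄ - mu_0 = (5.2, 6) - (6, 7) = (-0.8, -1).

Step 2 — sample covariance matrix, S[i,j] = (1/(n-1)) · Σ_k (x_{k,i} - mean_i) · (x_{k,j} - mean_j), divisor n-1 = 4:
  S[A,A] = ((-0.2)·(-0.2) + (-0.2)·(-0.2) + (2.8)·(2.8) + (1.8)·(1.8) + (-4.2)·(-4.2)) / 4 = 28.8/4 = 7.2
  S[A,B] = ((-0.2)·(-3) + (-0.2)·(-3) + (2.8)·(1) + (1.8)·(2) + (-4.2)·(3)) / 4 = -5/4 = -1.25
  S[B,B] = ((-3)·(-3) + (-3)·(-3) + (1)·(1) + (2)·(2) + (3)·(3)) / 4 = 32/4 = 8
  S = [[7.2, -1.25],
 [-1.25, 8]].

Step 3 — invert S. det(S) = 7.2·8 - (-1.25)² = 56.0375.
  S^{-1} = (1/det) · [[d, -b], [-b, a]] = [[0.1428, 0.0223],
 [0.0223, 0.1285]].

Step 4 — quadratic form (x̄ - mu_0)^T · S^{-1} · (x̄ - mu_0):
  S^{-1} · (x̄ - mu_0) = (-0.1365, -0.1463),
  (x̄ - mu_0)^T · [...] = (-0.8)·(-0.1365) + (-1)·(-0.1463) = 0.2555.

Step 5 — scale by n: T² = 5 · 0.2555 = 1.2777.

T² ≈ 1.2777


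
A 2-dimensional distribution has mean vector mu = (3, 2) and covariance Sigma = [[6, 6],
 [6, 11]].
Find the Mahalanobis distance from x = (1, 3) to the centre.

Step 1 — centre the observation: (x - mu) = (-2, 1).

Step 2 — invert Sigma. det(Sigma) = 6·11 - (6)² = 30.
  Sigma^{-1} = (1/det) · [[d, -b], [-b, a]] = [[0.3667, -0.2],
 [-0.2, 0.2]].

Step 3 — form the quadratic (x - mu)^T · Sigma^{-1} · (x - mu):
  Sigma^{-1} · (x - mu) = (-0.9333, 0.6).
  (x - mu)^T · [Sigma^{-1} · (x - mu)] = (-2)·(-0.9333) + (1)·(0.6) = 2.4667.

Step 4 — take square root: d = √(2.4667) ≈ 1.5706.

d(x, mu) = √(2.4667) ≈ 1.5706


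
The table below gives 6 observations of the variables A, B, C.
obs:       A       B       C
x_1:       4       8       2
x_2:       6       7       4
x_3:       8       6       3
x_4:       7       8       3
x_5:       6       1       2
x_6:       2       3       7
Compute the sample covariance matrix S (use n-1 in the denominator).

Step 1 — column means:
  mean(A) = (4 + 6 + 8 + 7 + 6 + 2) / 6 = 33/6 = 5.5
  mean(B) = (8 + 7 + 6 + 8 + 1 + 3) / 6 = 33/6 = 5.5
  mean(C) = (2 + 4 + 3 + 3 + 2 + 7) / 6 = 21/6 = 3.5

Step 2 — sample covariance S[i,j] = (1/(n-1)) · Σ_k (x_{k,i} - mean_i) · (x_{k,j} - mean_j), with n-1 = 5.
  S[A,A] = ((-1.5)·(-1.5) + (0.5)·(0.5) + (2.5)·(2.5) + (1.5)·(1.5) + (0.5)·(0.5) + (-3.5)·(-3.5)) / 5 = 23.5/5 = 4.7
  S[A,B] = ((-1.5)·(2.5) + (0.5)·(1.5) + (2.5)·(0.5) + (1.5)·(2.5) + (0.5)·(-4.5) + (-3.5)·(-2.5)) / 5 = 8.5/5 = 1.7
  S[A,C] = ((-1.5)·(-1.5) + (0.5)·(0.5) + (2.5)·(-0.5) + (1.5)·(-0.5) + (0.5)·(-1.5) + (-3.5)·(3.5)) / 5 = -12.5/5 = -2.5
  S[B,B] = ((2.5)·(2.5) + (1.5)·(1.5) + (0.5)·(0.5) + (2.5)·(2.5) + (-4.5)·(-4.5) + (-2.5)·(-2.5)) / 5 = 41.5/5 = 8.3
  S[B,C] = ((2.5)·(-1.5) + (1.5)·(0.5) + (0.5)·(-0.5) + (2.5)·(-0.5) + (-4.5)·(-1.5) + (-2.5)·(3.5)) / 5 = -6.5/5 = -1.3
  S[C,C] = ((-1.5)·(-1.5) + (0.5)·(0.5) + (-0.5)·(-0.5) + (-0.5)·(-0.5) + (-1.5)·(-1.5) + (3.5)·(3.5)) / 5 = 17.5/5 = 3.5

S is symmetric (S[j,i] = S[i,j]). Assembling:

S = [[4.7, 1.7, -2.5],
 [1.7, 8.3, -1.3],
 [-2.5, -1.3, 3.5]]


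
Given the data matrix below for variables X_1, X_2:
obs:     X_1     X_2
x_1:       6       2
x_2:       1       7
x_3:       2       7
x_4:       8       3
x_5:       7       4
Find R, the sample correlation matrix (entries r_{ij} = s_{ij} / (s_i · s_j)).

Step 1 — column means:
  mean(X_1) = (6 + 1 + 2 + 8 + 7) / 5 = 24/5 = 4.8
  mean(X_2) = (2 + 7 + 7 + 3 + 4) / 5 = 23/5 = 4.6

Step 2 — sample variances and covariances s[i,j] = (1/(n-1)) · Σ_k (x_{k,i} - mean_i) · (x_{k,j} - mean_j), with n-1 = 4:
  s[X_1,X_1] = ((1.2)·(1.2) + (-3.8)·(-3.8) + (-2.8)·(-2.8) + (3.2)·(3.2) + (2.2)·(2.2)) / 4 = 38.8/4 = 9.7
  s[X_1,X_2] = ((1.2)·(-2.6) + (-3.8)·(2.4) + (-2.8)·(2.4) + (3.2)·(-1.6) + (2.2)·(-0.6)) / 4 = -25.4/4 = -6.35
  s[X_2,X_2] = ((-2.6)·(-2.6) + (2.4)·(2.4) + (2.4)·(2.4) + (-1.6)·(-1.6) + (-0.6)·(-0.6)) / 4 = 21.2/4 = 5.3
  Sample standard deviations s_i = √(s[i,i]):
  s(X_1) = √(9.7) = 3.1145
  s(X_2) = √(5.3) = 2.3022

Step 3 — r_{ij} = s_{ij} / (s_i · s_j):
  r[X_1,X_1] = 1 (diagonal).
  r[X_1,X_2] = -6.35 / (3.1145 · 2.3022) = -6.35 / 7.1701 = -0.8856
  r[X_2,X_2] = 1 (diagonal).

R is symmetric with unit diagonal. Assembling:

R = [[1, -0.8856],
 [-0.8856, 1]]
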